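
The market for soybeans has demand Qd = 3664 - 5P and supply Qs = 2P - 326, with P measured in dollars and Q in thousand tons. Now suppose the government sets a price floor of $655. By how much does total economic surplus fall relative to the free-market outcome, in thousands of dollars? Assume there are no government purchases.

Equilibrium: 3664 - 5P = 2P - 326, so 3990 = 7P and P* = 570, Q* = 814.
Because the floor (655) lies above the market-clearing price, it is binding.
At P = 655: Qd = 3664 - 5·655 = 389 and Qs = 2·655 - 326 = 984.
Quantity traded falls to 389. At Q = 389 the demand price is (3664 - 389)/5 = 655 and the supply price is (326 + 389)/2 = 357.5.
Deadweight loss = ½ · (655 - 357.5) · (814 - 389) = ½ · 297.5 · 425 = 63218.75.

63218.75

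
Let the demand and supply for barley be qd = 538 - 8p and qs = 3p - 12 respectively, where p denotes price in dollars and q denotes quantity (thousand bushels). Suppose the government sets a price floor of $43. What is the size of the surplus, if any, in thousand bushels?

0

Without the control the market clears where 538 - 8p = 3p - 12, i.e. p* = 50 and q* = 138.
The floor of 43 is below the equilibrium price 50, so it is not binding; the market clears at p* = 50, q* = 138.
Since the control does not bind, there is no surplus.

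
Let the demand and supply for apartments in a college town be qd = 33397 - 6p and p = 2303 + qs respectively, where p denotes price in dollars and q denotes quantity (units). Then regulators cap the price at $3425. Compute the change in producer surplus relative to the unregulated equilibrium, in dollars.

-3282162.5

Rearranging supply gives qs = p - 2303. In a free market, 33397 - 6p = p - 2303 gives the equilibrium p* = 5100, q* = 2797.
The ceiling of 3425 is below the equilibrium price 5100, so it binds.
At p = 3425: qd = 33397 - 6·3425 = 12847 and qs = 3425 - 2303 = 1122.
Producer surplus without the control is ½ · (5100 - 2303) · 2797 = 3911604.5.
With the ceiling, producers sell 1122 units at 3425, so PS = ½ · (3425 - 2303) · 1122 = 629442.
Change in producer surplus = 629442 - 3911604.5 = -3282162.5.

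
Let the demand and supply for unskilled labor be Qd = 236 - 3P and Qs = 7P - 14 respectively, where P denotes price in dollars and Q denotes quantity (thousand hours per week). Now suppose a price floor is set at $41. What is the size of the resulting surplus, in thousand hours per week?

Setting quantity demanded equal to quantity supplied, 236 - 3P = 7P - 14, gives P* = 25 and Q* = 161.
The floor of 41 is above the equilibrium price 25, so it binds.
At P = 41: Qd = 236 - 3·41 = 113 and Qs = 7·41 - 14 = 273.
Surplus = Qs - Qd = 273 - 113 = 160.

160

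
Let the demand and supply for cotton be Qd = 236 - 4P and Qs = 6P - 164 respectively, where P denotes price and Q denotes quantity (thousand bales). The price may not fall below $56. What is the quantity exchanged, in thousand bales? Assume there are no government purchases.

12

Without the control the market clears where 236 - 4P = 6P - 164, i.e. P* = 40 and Q* = 76.
Because the floor (56) lies above the market-clearing price, it is binding.
At P = 56: Qd = 236 - 4·56 = 12 and Qs = 6·56 - 164 = 172.
The quantity actually transacted is the short side, demand: 12.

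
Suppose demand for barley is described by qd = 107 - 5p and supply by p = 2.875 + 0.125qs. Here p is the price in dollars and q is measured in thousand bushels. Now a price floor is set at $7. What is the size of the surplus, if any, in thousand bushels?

0

Rearranging supply gives qs = 8p - 23. In a free market, 107 - 5p = 8p - 23 gives the equilibrium p* = 10, q* = 57.
The floor of 7 is below the equilibrium price 10, so it is not binding; the market clears at p* = 10, q* = 57.
Since the control does not bind, there is no surplus.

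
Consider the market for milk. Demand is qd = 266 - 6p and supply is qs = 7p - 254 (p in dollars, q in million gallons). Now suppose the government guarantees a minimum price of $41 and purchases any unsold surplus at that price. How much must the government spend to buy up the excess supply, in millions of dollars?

In a free market, 266 - 6p = 7p - 254 gives the equilibrium p* = 40, q* = 26.
Since 41 > 40, the floor is binding.
At p = 41: qd = 266 - 6·41 = 20 and qs = 7·41 - 254 = 33.
Surplus = qs - qd = 13.
Government expenditure = surplus × support price = 13 × 41 = 533.

533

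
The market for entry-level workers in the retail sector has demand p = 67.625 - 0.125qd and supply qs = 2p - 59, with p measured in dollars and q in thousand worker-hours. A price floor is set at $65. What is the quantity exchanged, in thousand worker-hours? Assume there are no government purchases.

Rearranging demand gives qd = 541 - 8p. Without the control the market clears where 541 - 8p = 2p - 59, i.e. p* = 60 and q* = 61.
Because the floor (65) lies above the market-clearing price, it is binding.
At p = 65: qd = 541 - 8·65 = 21 and qs = 2·65 - 59 = 71.
The quantity actually transacted is the short side, demand: 21.

21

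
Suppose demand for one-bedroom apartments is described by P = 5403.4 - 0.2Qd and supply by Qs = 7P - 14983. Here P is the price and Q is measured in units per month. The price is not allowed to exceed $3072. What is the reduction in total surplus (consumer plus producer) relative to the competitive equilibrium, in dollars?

1538745.6

Rearranging demand gives Qd = 27017 - 5P. Without the control the market clears where 27017 - 5P = 7P - 14983, i.e. P* = 3500 and Q* = 9517.
Because the ceiling (3072) lies below the market-clearing price, it is binding.
At P = 3072: Qd = 27017 - 5·3072 = 11657 and Qs = 7·3072 - 14983 = 6521.
Quantity traded falls to 6521. At Q = 6521 the demand price is (27017 - 6521)/5 = 4099.2 and the supply price is (14983 + 6521)/7 = 3072.
Deadweight loss = ½ · (4099.2 - 3072) · (9517 - 6521) = ½ · 1027.2 · 2996 = 1538745.6.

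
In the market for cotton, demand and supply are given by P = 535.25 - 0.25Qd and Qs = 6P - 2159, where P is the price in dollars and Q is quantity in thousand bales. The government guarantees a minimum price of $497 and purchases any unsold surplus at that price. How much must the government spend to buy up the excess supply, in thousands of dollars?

Rearranging demand gives Qd = 2141 - 4P. In a free market, 2141 - 4P = 6P - 2159 gives the equilibrium P* = 430, Q* = 421.
Because the floor (497) lies above the market-clearing price, it is binding.
At P = 497: Qd = 2141 - 4·497 = 153 and Qs = 6·497 - 2159 = 823.
Surplus = Qs - Qd = 670.
Government expenditure = surplus × support price = 670 × 497 = 332990.

332990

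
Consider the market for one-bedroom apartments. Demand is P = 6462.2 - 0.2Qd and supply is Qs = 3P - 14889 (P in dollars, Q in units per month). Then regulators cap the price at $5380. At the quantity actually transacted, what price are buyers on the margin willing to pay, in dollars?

Rearranging demand gives Qd = 32311 - 5P. Equilibrium: 32311 - 5P = 3P - 14889, so 47200 = 8P and P* = 5900, Q* = 2811.
Since 5380 < 5900, the ceiling is binding.
At P = 5380: Qd = 32311 - 5·5380 = 5411 and Qs = 3·5380 - 14889 = 1251.
Only 1251 units reach the market. On the demand curve, the marginal buyer's willingness to pay at Q = 1251 is (32311 - 1251)/5 = 6212.

6212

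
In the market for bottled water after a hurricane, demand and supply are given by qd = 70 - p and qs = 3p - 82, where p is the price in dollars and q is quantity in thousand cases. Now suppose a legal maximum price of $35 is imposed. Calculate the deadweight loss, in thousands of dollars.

Without the control the market clears where 70 - p = 3p - 82, i.e. p* = 38 and q* = 32.
Because the ceiling (35) lies below the market-clearing price, it is binding.
At p = 35: qd = 70 - 35 = 35 and qs = 3·35 - 82 = 23.
Quantity traded falls to 23. At q = 23 the demand price is 70 - 23 = 47 and the supply price is (82 + 23)/3 = 35.
Deadweight loss = ½ · (47 - 35) · (32 - 23) = ½ · 12 · 9 = 54.

54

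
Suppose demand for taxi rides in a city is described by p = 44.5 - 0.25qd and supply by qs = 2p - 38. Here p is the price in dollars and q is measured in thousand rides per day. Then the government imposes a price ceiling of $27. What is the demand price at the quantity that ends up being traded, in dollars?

Rearranging demand gives qd = 178 - 4p. Equilibrium: 178 - 4p = 2p - 38, so 216 = 6p and p* = 36, q* = 34.
Because the ceiling (27) lies below the market-clearing price, it is binding.
At p = 27: qd = 178 - 4·27 = 70 and qs = 2·27 - 38 = 16.
Only 16 units reach the market. On the demand curve, the marginal buyer's willingness to pay at q = 16 is (178 - 16)/4 = 40.5.

40.5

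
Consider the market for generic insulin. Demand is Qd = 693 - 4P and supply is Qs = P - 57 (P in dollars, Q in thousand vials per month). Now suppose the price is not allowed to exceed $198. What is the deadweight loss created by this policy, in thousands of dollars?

Equilibrium: 693 - 4P = P - 57, so 750 = 5P and P* = 150, Q* = 93.
Since 198 is above P* = 150, the ceiling does not bind and the free-market outcome prevails.
Since the control does not bind, no trades are prevented and deadweight loss is zero.

0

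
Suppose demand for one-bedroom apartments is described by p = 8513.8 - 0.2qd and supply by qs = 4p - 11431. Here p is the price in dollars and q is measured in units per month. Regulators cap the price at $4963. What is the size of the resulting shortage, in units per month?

Rearranging demand gives qd = 42569 - 5p. In a free market, 42569 - 5p = 4p - 11431 gives the equilibrium p* = 6000, q* = 12569.
Since 4963 < 6000, the ceiling is binding.
At p = 4963: qd = 42569 - 5·4963 = 17754 and qs = 4·4963 - 11431 = 8421.
Shortage = qd - qs = 17754 - 8421 = 9333.

9333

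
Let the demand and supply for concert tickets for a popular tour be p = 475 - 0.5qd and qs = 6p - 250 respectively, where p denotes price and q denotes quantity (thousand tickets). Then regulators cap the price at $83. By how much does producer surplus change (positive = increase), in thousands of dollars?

Rearranging demand gives qd = 950 - 2p. Without the control the market clears where 950 - 2p = 6p - 250, i.e. p* = 150 and q* = 650.
Since 83 < 150, the ceiling is binding.
At p = 83: qd = 950 - 2·83 = 784 and qs = 6·83 - 250 = 248.
Producer surplus without the control is ½ · (150 - 125/3) · 650 = 105625/3.
With the ceiling, producers sell 248 units at 83, so PS = ½ · (83 - 125/3) · 248 = 15376/3.
Change in producer surplus = 15376/3 - 105625/3 = -30083.

-30083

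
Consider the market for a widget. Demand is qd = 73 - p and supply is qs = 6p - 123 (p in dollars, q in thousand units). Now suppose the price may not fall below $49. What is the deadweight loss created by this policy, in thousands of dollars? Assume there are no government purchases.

Equilibrium: 73 - p = 6p - 123, so 196 = 7p and p* = 28, q* = 45.
Because the floor (49) lies above the market-clearing price, it is binding.
At p = 49: qd = 73 - 49 = 24 and qs = 6·49 - 123 = 171.
Quantity traded falls to 24. At q = 24 the demand price is 73 - 24 = 49 and the supply price is (123 + 24)/6 = 24.5.
Deadweight loss = ½ · (49 - 24.5) · (45 - 24) = ½ · 24.5 · 21 = 257.25.

257.25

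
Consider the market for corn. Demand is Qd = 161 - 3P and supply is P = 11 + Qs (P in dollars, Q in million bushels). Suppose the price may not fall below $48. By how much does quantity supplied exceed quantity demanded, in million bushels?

Rearranging supply gives Qs = P - 11. Equilibrium: 161 - 3P = P - 11, so 172 = 4P and P* = 43, Q* = 32.
The floor of 48 is above the equilibrium price 43, so it binds.
At P = 48: Qd = 161 - 3·48 = 17 and Qs = 48 - 11 = 37.
Surplus = Qs - Qd = 37 - 17 = 20.

20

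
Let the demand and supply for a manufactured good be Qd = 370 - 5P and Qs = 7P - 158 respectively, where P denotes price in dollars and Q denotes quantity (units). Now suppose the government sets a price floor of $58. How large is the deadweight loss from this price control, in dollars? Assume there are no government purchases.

840

In a free market, 370 - 5P = 7P - 158 gives the equilibrium P* = 44, Q* = 150.
Since 58 > 44, the floor is binding.
At P = 58: Qd = 370 - 5·58 = 80 and Qs = 7·58 - 158 = 248.
Quantity traded falls to 80. At Q = 80 the demand price is (370 - 80)/5 = 58 and the supply price is (158 + 80)/7 = 34.
Deadweight loss = ½ · (58 - 34) · (150 - 80) = ½ · 24 · 70 = 840.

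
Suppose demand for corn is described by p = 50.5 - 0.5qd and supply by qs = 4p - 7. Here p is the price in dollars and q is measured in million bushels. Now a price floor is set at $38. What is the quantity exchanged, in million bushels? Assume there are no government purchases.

25

Rearranging demand gives qd = 101 - 2p. Without the control the market clears where 101 - 2p = 4p - 7, i.e. p* = 18 and q* = 65.
The floor of 38 is above the equilibrium price 18, so it binds.
At p = 38: qd = 101 - 2·38 = 25 and qs = 4·38 - 7 = 145.
The quantity actually transacted is the short side, demand: 25.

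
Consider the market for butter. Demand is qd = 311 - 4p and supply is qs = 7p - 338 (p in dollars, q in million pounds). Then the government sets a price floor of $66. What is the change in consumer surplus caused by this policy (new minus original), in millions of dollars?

-427

Setting quantity demanded equal to quantity supplied, 311 - 4p = 7p - 338, gives p* = 59 and q* = 75.
The floor of 66 is above the equilibrium price 59, so it binds.
At p = 66: qd = 311 - 4·66 = 47 and qs = 7·66 - 338 = 124.
Consumer surplus without the control is ½ · (77.75 - 59) · 75 = 703.125.
With the floor, consumers buy 47 units at 66, so CS = ½ · (77.75 - 66) · 47 = 276.125.
Change in consumer surplus = 276.125 - 703.125 = -427.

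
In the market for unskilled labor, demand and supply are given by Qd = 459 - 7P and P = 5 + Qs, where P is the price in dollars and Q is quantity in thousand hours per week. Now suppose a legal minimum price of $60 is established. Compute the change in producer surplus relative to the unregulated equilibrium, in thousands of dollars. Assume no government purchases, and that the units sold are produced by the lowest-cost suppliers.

-20

Rearranging supply gives Qs = P - 5. Without the control the market clears where 459 - 7P = P - 5, i.e. P* = 58 and Q* = 53.
Since 60 > 58, the floor is binding.
At P = 60: Qd = 459 - 7·60 = 39 and Qs = 60 - 5 = 55.
Producer surplus without the control is ½ · (58 - 5) · 53 = 1404.5.
With the floor, 39 units are sold at 60. The supply price at Q = 39 is 44, so PS = ½ · [(60 - 5) + (60 - 44)] · 39 = 1384.5.
Change in producer surplus = 1384.5 - 1404.5 = -20.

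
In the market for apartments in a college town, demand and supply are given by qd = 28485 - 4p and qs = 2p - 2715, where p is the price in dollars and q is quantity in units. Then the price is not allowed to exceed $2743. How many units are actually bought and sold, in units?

Setting quantity demanded equal to quantity supplied, 28485 - 4p = 2p - 2715, gives p* = 5200 and q* = 7685.
Because the ceiling (2743) lies below the market-clearing price, it is binding.
At p = 2743: qd = 28485 - 4·2743 = 17513 and qs = 2·2743 - 2715 = 2771.
The quantity actually transacted is the short side, supply: 2771.

2771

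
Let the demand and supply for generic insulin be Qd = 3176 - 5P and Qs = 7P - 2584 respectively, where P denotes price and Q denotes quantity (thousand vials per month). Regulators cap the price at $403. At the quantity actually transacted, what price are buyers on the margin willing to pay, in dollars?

In a free market, 3176 - 5P = 7P - 2584 gives the equilibrium P* = 480, Q* = 776.
Because the ceiling (403) lies below the market-clearing price, it is binding.
At P = 403: Qd = 3176 - 5·403 = 1161 and Qs = 7·403 - 2584 = 237.
Only 237 units reach the market. On the demand curve, the marginal buyer's willingness to pay at Q = 237 is (3176 - 237)/5 = 587.8.

587.8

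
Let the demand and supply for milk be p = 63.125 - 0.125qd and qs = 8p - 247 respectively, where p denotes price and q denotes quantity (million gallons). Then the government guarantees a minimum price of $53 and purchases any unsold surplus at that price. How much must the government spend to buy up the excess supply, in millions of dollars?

Rearranging demand gives qd = 505 - 8p. Equilibrium: 505 - 8p = 8p - 247, so 752 = 16p and p* = 47, q* = 129.
Because the floor (53) lies above the market-clearing price, it is binding.
At p = 53: qd = 505 - 8·53 = 81 and qs = 8·53 - 247 = 177.
Surplus = qs - qd = 96.
Government expenditure = surplus × support price = 96 × 53 = 5088.

5088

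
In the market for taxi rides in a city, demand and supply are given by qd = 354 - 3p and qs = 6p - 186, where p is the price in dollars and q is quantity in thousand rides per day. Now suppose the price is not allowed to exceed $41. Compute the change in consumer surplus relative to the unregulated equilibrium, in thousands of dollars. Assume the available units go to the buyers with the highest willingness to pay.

Equilibrium: 354 - 3p = 6p - 186, so 540 = 9p and p* = 60, q* = 174.
Since 41 < 60, the ceiling is binding.
At p = 41: qd = 354 - 3·41 = 231 and qs = 6·41 - 186 = 60.
Consumer surplus without the control is ½ · (118 - 60) · 174 = 5046.
With the ceiling, 60 units are sold at 41 (assume they go to the highest-value buyers). The demand price at q = 60 is 98, so CS = ½ · [(118 - 41) + (98 - 41)] · 60 = 4020.
Change in consumer surplus = 4020 - 5046 = -1026.

-1026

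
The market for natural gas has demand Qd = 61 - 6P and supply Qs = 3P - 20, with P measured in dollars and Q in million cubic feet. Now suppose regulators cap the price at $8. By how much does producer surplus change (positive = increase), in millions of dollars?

Setting quantity demanded equal to quantity supplied, 61 - 6P = 3P - 20, gives P* = 9 and Q* = 7.
Because the ceiling (8) lies below the market-clearing price, it is binding.
At P = 8: Qd = 61 - 6·8 = 13 and Qs = 3·8 - 20 = 4.
Producer surplus without the control is ½ · (9 - 20/3) · 7 = 49/6.
With the ceiling, producers sell 4 units at 8, so PS = ½ · (8 - 20/3) · 4 = 8/3.
Change in producer surplus = 8/3 - 49/6 = -5.5.

-5.5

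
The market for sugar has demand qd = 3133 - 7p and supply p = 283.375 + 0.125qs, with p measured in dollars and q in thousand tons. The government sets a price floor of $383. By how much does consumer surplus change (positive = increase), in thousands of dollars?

-12247.5

Rearranging supply gives qs = 8p - 2267. Equilibrium: 3133 - 7p = 8p - 2267, so 5400 = 15p and p* = 360, q* = 613.
The floor of 383 is above the equilibrium price 360, so it binds.
At p = 383: qd = 3133 - 7·383 = 452 and qs = 8·383 - 2267 = 797.
Consumer surplus without the control is ½ · (3133/7 - 360) · 613 = 375769/14.
With the floor, consumers buy 452 units at 383, so CS = ½ · (3133/7 - 383) · 452 = 102152/7.
Change in consumer surplus = 102152/7 - 375769/14 = -12247.5.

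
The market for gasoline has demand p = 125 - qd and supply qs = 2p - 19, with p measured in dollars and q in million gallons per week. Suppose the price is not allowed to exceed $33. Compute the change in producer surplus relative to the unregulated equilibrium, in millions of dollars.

Rearranging demand gives qd = 125 - p. Equilibrium: 125 - p = 2p - 19, so 144 = 3p and p* = 48, q* = 77.
Because the ceiling (33) lies below the market-clearing price, it is binding.
At p = 33: qd = 125 - 33 = 92 and qs = 2·33 - 19 = 47.
Producer surplus without the control is ½ · (48 - 9.5) · 77 = 1482.25.
With the ceiling, producers sell 47 units at 33, so PS = ½ · (33 - 9.5) · 47 = 552.25.
Change in producer surplus = 552.25 - 1482.25 = -930.

-930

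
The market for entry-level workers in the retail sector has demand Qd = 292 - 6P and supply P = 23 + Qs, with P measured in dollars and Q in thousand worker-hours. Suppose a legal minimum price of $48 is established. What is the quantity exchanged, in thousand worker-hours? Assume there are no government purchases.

4

Rearranging supply gives Qs = P - 23. Equilibrium: 292 - 6P = P - 23, so 315 = 7P and P* = 45, Q* = 22.
Since 48 > 45, the floor is binding.
At P = 48: Qd = 292 - 6·48 = 4 and Qs = 48 - 23 = 25.
The quantity actually transacted is the short side, demand: 4.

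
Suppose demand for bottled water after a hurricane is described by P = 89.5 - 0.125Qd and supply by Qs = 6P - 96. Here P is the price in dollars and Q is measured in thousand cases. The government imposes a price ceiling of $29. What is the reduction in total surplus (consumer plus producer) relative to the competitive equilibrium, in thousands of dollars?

Rearranging demand gives Qd = 716 - 8P. Without the control the market clears where 716 - 8P = 6P - 96, i.e. P* = 58 and Q* = 252.
The ceiling of 29 is below the equilibrium price 58, so it binds.
At P = 29: Qd = 716 - 8·29 = 484 and Qs = 6·29 - 96 = 78.
Quantity traded falls to 78. At Q = 78 the demand price is (716 - 78)/8 = 79.75 and the supply price is (96 + 78)/6 = 29.
Deadweight loss = ½ · (79.75 - 29) · (252 - 78) = ½ · 50.75 · 174 = 4415.25.

4415.25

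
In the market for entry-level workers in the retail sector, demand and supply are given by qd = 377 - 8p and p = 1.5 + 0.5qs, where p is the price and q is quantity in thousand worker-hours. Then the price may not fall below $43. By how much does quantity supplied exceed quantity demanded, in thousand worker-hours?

Rearranging supply gives qs = 2p - 3. Equilibrium: 377 - 8p = 2p - 3, so 380 = 10p and p* = 38, q* = 73.
Because the floor (43) lies above the market-clearing price, it is binding.
At p = 43: qd = 377 - 8·43 = 33 and qs = 2·43 - 3 = 83.
Surplus = qs - qd = 83 - 33 = 50.

50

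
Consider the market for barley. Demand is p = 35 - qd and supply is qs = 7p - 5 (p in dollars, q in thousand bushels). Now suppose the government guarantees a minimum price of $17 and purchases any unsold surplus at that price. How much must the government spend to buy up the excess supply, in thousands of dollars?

1632

Rearranging demand gives qd = 35 - p. In a free market, 35 - p = 7p - 5 gives the equilibrium p* = 5, q* = 30.
The floor of 17 is above the equilibrium price 5, so it binds.
At p = 17: qd = 35 - 17 = 18 and qs = 7·17 - 5 = 114.
Surplus = qs - qd = 96.
Government expenditure = surplus × support price = 96 × 17 = 1632.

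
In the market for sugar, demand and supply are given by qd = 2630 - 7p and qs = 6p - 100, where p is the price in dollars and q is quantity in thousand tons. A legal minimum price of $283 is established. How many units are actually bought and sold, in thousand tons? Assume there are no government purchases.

649

Setting quantity demanded equal to quantity supplied, 2630 - 7p = 6p - 100, gives p* = 210 and q* = 1160.
Since 283 > 210, the floor is binding.
At p = 283: qd = 2630 - 7·283 = 649 and qs = 6·283 - 100 = 1598.
The quantity actually transacted is the short side, demand: 649.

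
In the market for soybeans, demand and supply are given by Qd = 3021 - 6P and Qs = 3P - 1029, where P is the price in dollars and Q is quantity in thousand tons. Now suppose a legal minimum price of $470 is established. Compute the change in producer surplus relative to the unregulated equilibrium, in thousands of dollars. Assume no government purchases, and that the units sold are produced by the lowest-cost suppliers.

Setting quantity demanded equal to quantity supplied, 3021 - 6P = 3P - 1029, gives P* = 450 and Q* = 321.
The floor of 470 is above the equilibrium price 450, so it binds.
At P = 470: Qd = 3021 - 6·470 = 201 and Qs = 3·470 - 1029 = 381.
Producer surplus without the control is ½ · (450 - 343) · 321 = 17173.5.
With the floor, 201 units are sold at 470. The supply price at Q = 201 is 410, so PS = ½ · [(470 - 343) + (470 - 410)] · 201 = 18793.5.
Change in producer surplus = 18793.5 - 17173.5 = 1620.

1620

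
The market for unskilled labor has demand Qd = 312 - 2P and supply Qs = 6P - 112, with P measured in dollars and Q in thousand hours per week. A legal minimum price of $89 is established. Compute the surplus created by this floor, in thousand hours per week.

288

Without the control the market clears where 312 - 2P = 6P - 112, i.e. P* = 53 and Q* = 206.
The floor of 89 is above the equilibrium price 53, so it binds.
At P = 89: Qd = 312 - 2·89 = 134 and Qs = 6·89 - 112 = 422.
Surplus = Qs - Qd = 422 - 134 = 288.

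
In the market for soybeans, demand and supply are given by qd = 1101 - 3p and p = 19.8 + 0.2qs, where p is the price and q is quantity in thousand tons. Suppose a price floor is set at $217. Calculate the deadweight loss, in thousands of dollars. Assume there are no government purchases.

10773.6

Rearranging supply gives qs = 5p - 99. Without the control the market clears where 1101 - 3p = 5p - 99, i.e. p* = 150 and q* = 651.
The floor of 217 is above the equilibrium price 150, so it binds.
At p = 217: qd = 1101 - 3·217 = 450 and qs = 5·217 - 99 = 986.
Quantity traded falls to 450. At q = 450 the demand price is (1101 - 450)/3 = 217 and the supply price is (99 + 450)/5 = 109.8.
Deadweight loss = ½ · (217 - 109.8) · (651 - 450) = ½ · 107.2 · 201 = 10773.6.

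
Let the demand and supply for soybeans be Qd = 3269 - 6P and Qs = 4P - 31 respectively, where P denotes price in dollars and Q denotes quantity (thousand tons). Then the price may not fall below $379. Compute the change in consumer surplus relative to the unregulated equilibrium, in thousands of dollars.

Equilibrium: 3269 - 6P = 4P - 31, so 3300 = 10P and P* = 330, Q* = 1289.
Since 379 > 330, the floor is binding.
At P = 379: Qd = 3269 - 6·379 = 995 and Qs = 4·379 - 31 = 1485.
Consumer surplus without the control is ½ · (3269/6 - 330) · 1289 = 1661521/12.
With the floor, consumers buy 995 units at 379, so CS = ½ · (3269/6 - 379) · 995 = 990025/12.
Change in consumer surplus = 990025/12 - 1661521/12 = -55958.

-55958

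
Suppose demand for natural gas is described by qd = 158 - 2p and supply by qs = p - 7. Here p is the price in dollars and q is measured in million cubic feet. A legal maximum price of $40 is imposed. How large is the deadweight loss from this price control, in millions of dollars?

168.75

Without the control the market clears where 158 - 2p = p - 7, i.e. p* = 55 and q* = 48.
Because the ceiling (40) lies below the market-clearing price, it is binding.
At p = 40: qd = 158 - 2·40 = 78 and qs = 40 - 7 = 33.
Quantity traded falls to 33. At q = 33 the demand price is (158 - 33)/2 = 62.5 and the supply price is 7 + 33 = 40.
Deadweight loss = ½ · (62.5 - 40) · (48 - 33) = ½ · 22.5 · 15 = 168.75.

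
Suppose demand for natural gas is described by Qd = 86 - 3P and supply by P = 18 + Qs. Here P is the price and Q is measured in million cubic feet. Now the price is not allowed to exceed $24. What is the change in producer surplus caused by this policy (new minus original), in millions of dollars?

-14

Rearranging supply gives Qs = P - 18. In a free market, 86 - 3P = P - 18 gives the equilibrium P* = 26, Q* = 8.
The ceiling of 24 is below the equilibrium price 26, so it binds.
At P = 24: Qd = 86 - 3·24 = 14 and Qs = 24 - 18 = 6.
Producer surplus without the control is ½ · (26 - 18) · 8 = 32.
With the ceiling, producers sell 6 units at 24, so PS = ½ · (24 - 18) · 6 = 18.
Change in producer surplus = 18 - 32 = -14.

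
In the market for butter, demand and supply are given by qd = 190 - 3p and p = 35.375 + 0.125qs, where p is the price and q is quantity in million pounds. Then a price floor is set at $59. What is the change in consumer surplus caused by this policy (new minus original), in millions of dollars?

-592

Rearranging supply gives qs = 8p - 283. Without the control the market clears where 190 - 3p = 8p - 283, i.e. p* = 43 and q* = 61.
The floor of 59 is above the equilibrium price 43, so it binds.
At p = 59: qd = 190 - 3·59 = 13 and qs = 8·59 - 283 = 189.
Consumer surplus without the control is ½ · (190/3 - 43) · 61 = 3721/6.
With the floor, consumers buy 13 units at 59, so CS = ½ · (190/3 - 59) · 13 = 169/6.
Change in consumer surplus = 169/6 - 3721/6 = -592.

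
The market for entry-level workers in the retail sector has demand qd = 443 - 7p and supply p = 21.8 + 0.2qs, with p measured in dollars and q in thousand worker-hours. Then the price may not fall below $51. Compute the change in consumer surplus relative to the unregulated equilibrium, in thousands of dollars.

Rearranging supply gives qs = 5p - 109. Without the control the market clears where 443 - 7p = 5p - 109, i.e. p* = 46 and q* = 121.
Because the floor (51) lies above the market-clearing price, it is binding.
At p = 51: qd = 443 - 7·51 = 86 and qs = 5·51 - 109 = 146.
Consumer surplus without the control is ½ · (443/7 - 46) · 121 = 14641/14.
With the floor, consumers buy 86 units at 51, so CS = ½ · (443/7 - 51) · 86 = 3698/7.
Change in consumer surplus = 3698/7 - 14641/14 = -517.5.

-517.5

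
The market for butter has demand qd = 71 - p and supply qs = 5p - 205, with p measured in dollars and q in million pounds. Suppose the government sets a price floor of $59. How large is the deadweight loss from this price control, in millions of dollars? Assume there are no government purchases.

Without the control the market clears where 71 - p = 5p - 205, i.e. p* = 46 and q* = 25.
Since 59 > 46, the floor is binding.
At p = 59: qd = 71 - 59 = 12 and qs = 5·59 - 205 = 90.
Quantity traded falls to 12. At q = 12 the demand price is 71 - 12 = 59 and the supply price is (205 + 12)/5 = 43.4.
Deadweight loss = ½ · (59 - 43.4) · (25 - 12) = ½ · 15.6 · 13 = 101.4.

101.4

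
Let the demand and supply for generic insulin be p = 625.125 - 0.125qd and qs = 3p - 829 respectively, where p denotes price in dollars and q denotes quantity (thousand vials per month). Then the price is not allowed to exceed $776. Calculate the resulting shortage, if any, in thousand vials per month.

Rearranging demand gives qd = 5001 - 8p. In a free market, 5001 - 8p = 3p - 829 gives the equilibrium p* = 530, q* = 761.
The ceiling of 776 is above the equilibrium price 530, so it is not binding; the market clears at p* = 530, q* = 761.
Since the control does not bind, there is no shortage.

0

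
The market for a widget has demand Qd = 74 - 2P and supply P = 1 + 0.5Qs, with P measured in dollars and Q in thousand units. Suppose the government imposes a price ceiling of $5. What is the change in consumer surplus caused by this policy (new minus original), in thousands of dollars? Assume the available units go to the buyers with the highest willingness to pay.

-84

Rearranging supply gives Qs = 2P - 2. Equilibrium: 74 - 2P = 2P - 2, so 76 = 4P and P* = 19, Q* = 36.
Since 5 < 19, the ceiling is binding.
At P = 5: Qd = 74 - 2·5 = 64 and Qs = 2·5 - 2 = 8.
Consumer surplus without the control is ½ · (37 - 19) · 36 = 324.
With the ceiling, 8 units are sold at 5 (assume they go to the highest-value buyers). The demand price at Q = 8 is 33, so CS = ½ · [(37 - 5) + (33 - 5)] · 8 = 240.
Change in consumer surplus = 240 - 324 = -84.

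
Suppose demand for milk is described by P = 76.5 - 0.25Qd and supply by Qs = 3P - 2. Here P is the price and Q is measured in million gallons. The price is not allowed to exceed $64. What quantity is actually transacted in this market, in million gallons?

130

Rearranging demand gives Qd = 306 - 4P. In a free market, 306 - 4P = 3P - 2 gives the equilibrium P* = 44, Q* = 130.
Since 64 is above P* = 44, the ceiling does not bind and the free-market outcome prevails.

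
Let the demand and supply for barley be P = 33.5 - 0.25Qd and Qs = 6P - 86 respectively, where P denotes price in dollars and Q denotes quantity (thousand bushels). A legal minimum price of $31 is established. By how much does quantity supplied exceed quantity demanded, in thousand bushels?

Rearranging demand gives Qd = 134 - 4P. Setting quantity demanded equal to quantity supplied, 134 - 4P = 6P - 86, gives P* = 22 and Q* = 46.
Because the floor (31) lies above the market-clearing price, it is binding.
At P = 31: Qd = 134 - 4·31 = 10 and Qs = 6·31 - 86 = 100.
Surplus = Qs - Qd = 100 - 10 = 90.

90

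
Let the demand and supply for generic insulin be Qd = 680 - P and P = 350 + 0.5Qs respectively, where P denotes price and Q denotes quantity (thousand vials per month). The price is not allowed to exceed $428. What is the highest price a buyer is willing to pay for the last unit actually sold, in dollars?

524

Rearranging supply gives Qs = 2P - 700. In a free market, 680 - P = 2P - 700 gives the equilibrium P* = 460, Q* = 220.
Because the ceiling (428) lies below the market-clearing price, it is binding.
At P = 428: Qd = 680 - 428 = 252 and Qs = 2·428 - 700 = 156.
Only 156 units reach the market. On the demand curve, the marginal buyer's willingness to pay at Q = 156 is (680 - 156) = 524.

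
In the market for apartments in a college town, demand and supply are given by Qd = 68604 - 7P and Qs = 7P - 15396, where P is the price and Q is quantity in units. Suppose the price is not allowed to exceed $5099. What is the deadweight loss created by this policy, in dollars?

5682607

Without the control the market clears where 68604 - 7P = 7P - 15396, i.e. P* = 6000 and Q* = 26604.
Because the ceiling (5099) lies below the market-clearing price, it is binding.
At P = 5099: Qd = 68604 - 7·5099 = 32911 and Qs = 7·5099 - 15396 = 20297.
Quantity traded falls to 20297. At Q = 20297 the demand price is (68604 - 20297)/7 = 6901 and the supply price is (15396 + 20297)/7 = 5099.
Deadweight loss = ½ · (6901 - 5099) · (26604 - 20297) = ½ · 1802 · 6307 = 5682607.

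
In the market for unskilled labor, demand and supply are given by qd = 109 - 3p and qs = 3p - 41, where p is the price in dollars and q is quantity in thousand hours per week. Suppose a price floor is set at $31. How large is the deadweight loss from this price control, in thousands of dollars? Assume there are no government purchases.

108

Equilibrium: 109 - 3p = 3p - 41, so 150 = 6p and p* = 25, q* = 34.
The floor of 31 is above the equilibrium price 25, so it binds.
At p = 31: qd = 109 - 3·31 = 16 and qs = 3·31 - 41 = 52.
Quantity traded falls to 16. At q = 16 the demand price is (109 - 16)/3 = 31 and the supply price is (41 + 16)/3 = 19.
Deadweight loss = ½ · (31 - 19) · (34 - 16) = ½ · 12 · 18 = 108.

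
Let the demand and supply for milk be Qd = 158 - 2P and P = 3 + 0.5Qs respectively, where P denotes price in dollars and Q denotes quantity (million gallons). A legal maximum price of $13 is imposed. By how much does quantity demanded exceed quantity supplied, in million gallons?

112

Rearranging supply gives Qs = 2P - 6. Without the control the market clears where 158 - 2P = 2P - 6, i.e. P* = 41 and Q* = 76.
Because the ceiling (13) lies below the market-clearing price, it is binding.
At P = 13: Qd = 158 - 2·13 = 132 and Qs = 2·13 - 6 = 20.
Shortage = Qd - Qs = 132 - 20 = 112.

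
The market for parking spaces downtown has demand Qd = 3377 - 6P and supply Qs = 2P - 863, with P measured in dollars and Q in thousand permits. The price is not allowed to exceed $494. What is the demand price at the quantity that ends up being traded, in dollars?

In a free market, 3377 - 6P = 2P - 863 gives the equilibrium P* = 530, Q* = 197.
Since 494 < 530, the ceiling is binding.
At P = 494: Qd = 3377 - 6·494 = 413 and Qs = 2·494 - 863 = 125.
Only 125 units reach the market. On the demand curve, the marginal buyer's willingness to pay at Q = 125 is (3377 - 125)/6 = 542.

542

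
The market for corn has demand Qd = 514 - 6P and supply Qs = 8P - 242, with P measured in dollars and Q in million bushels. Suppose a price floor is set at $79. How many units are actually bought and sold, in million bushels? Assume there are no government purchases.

40

In a free market, 514 - 6P = 8P - 242 gives the equilibrium P* = 54, Q* = 190.
Because the floor (79) lies above the market-clearing price, it is binding.
At P = 79: Qd = 514 - 6·79 = 40 and Qs = 8·79 - 242 = 390.
The quantity actually transacted is the short side, demand: 40.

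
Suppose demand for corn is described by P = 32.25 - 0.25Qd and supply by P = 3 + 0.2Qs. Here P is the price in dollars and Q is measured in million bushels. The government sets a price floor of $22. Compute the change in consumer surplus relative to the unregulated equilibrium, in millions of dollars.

Rearranging demand gives Qd = 129 - 4P; rearranging supply gives Qs = 5P - 15. Equilibrium: 129 - 4P = 5P - 15, so 144 = 9P and P* = 16, Q* = 65.
Since 22 > 16, the floor is binding.
At P = 22: Qd = 129 - 4·22 = 41 and Qs = 5·22 - 15 = 95.
Consumer surplus without the control is ½ · (32.25 - 16) · 65 = 528.125.
With the floor, consumers buy 41 units at 22, so CS = ½ · (32.25 - 22) · 41 = 210.125.
Change in consumer surplus = 210.125 - 528.125 = -318.

-318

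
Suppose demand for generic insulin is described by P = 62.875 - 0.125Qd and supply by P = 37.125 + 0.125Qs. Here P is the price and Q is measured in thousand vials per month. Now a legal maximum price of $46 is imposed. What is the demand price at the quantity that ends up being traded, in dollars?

54

Rearranging demand gives Qd = 503 - 8P; rearranging supply gives Qs = 8P - 297. Setting quantity demanded equal to quantity supplied, 503 - 8P = 8P - 297, gives P* = 50 and Q* = 103.
Since 46 < 50, the ceiling is binding.
At P = 46: Qd = 503 - 8·46 = 135 and Qs = 8·46 - 297 = 71.
Only 71 units reach the market. On the demand curve, the marginal buyer's willingness to pay at Q = 71 is (503 - 71)/8 = 54.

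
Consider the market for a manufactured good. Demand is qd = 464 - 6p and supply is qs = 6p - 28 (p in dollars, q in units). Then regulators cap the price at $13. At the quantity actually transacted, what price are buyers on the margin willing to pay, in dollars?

69

In a free market, 464 - 6p = 6p - 28 gives the equilibrium p* = 41, q* = 218.
Because the ceiling (13) lies below the market-clearing price, it is binding.
At p = 13: qd = 464 - 6·13 = 386 and qs = 6·13 - 28 = 50.
Only 50 units reach the market. On the demand curve, the marginal buyer's willingness to pay at q = 50 is (464 - 50)/6 = 69.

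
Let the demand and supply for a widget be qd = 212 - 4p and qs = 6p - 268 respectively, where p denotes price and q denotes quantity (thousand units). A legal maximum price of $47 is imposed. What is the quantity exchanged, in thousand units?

14

Without the control the market clears where 212 - 4p = 6p - 268, i.e. p* = 48 and q* = 20.
Since 47 < 48, the ceiling is binding.
At p = 47: qd = 212 - 4·47 = 24 and qs = 6·47 - 268 = 14.
The quantity actually transacted is the short side, supply: 14.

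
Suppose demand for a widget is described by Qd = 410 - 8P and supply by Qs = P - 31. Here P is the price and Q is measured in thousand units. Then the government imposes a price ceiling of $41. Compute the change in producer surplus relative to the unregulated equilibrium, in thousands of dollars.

-112

Setting quantity demanded equal to quantity supplied, 410 - 8P = P - 31, gives P* = 49 and Q* = 18.
Since 41 < 49, the ceiling is binding.
At P = 41: Qd = 410 - 8·41 = 82 and Qs = 41 - 31 = 10.
Producer surplus without the control is ½ · (49 - 31) · 18 = 162.
With the ceiling, producers sell 10 units at 41, so PS = ½ · (41 - 31) · 10 = 50.
Change in producer surplus = 50 - 162 = -112.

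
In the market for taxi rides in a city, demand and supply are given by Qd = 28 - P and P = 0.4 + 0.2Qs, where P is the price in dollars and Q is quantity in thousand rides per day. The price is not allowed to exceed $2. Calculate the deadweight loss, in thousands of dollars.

135

Rearranging supply gives Qs = 5P - 2. Without the control the market clears where 28 - P = 5P - 2, i.e. P* = 5 and Q* = 23.
The ceiling of 2 is below the equilibrium price 5, so it binds.
At P = 2: Qd = 28 - 2 = 26 and Qs = 5·2 - 2 = 8.
Quantity traded falls to 8. At Q = 8 the demand price is 28 - 8 = 20 and the supply price is (2 + 8)/5 = 2.
Deadweight loss = ½ · (20 - 2) · (23 - 8) = ½ · 18 · 15 = 135.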